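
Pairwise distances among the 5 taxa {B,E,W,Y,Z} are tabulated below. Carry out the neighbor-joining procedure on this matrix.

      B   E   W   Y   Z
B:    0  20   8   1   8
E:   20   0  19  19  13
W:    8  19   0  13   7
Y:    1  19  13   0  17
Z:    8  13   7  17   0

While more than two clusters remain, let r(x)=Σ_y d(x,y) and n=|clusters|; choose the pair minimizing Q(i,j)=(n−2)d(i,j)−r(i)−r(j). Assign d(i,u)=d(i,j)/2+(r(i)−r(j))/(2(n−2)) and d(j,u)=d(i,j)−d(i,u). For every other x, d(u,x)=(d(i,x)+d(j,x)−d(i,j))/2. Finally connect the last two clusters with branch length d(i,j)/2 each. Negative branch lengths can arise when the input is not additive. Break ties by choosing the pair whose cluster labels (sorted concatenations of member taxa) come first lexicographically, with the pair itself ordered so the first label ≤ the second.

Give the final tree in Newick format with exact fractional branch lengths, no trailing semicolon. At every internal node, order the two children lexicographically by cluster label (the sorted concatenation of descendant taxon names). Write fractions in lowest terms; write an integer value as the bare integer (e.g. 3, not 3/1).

((((B:-5/3,Y:8/3):25/4,W:15/4):11/4,E:45/4):7/8,Z:7/8)

step 1: merge (B,Y) at d=1, Q=-84; branch lengths B→-5/3, Y→8/3; new cluster BY
  updated: d(BY,E)=19, d(BY,W)=10, d(BY,Z)=12
step 2: merge (BY,W) at d=10, Q=-57; branch lengths BY→25/4, W→15/4; new cluster BWY
  updated: d(BWY,E)=14, d(BWY,Z)=9/2
step 3: merge (BWY,E) at d=14, Q=-63/2; branch lengths BWY→11/4, E→45/4; new cluster BEWY
  updated: d(BEWY,Z)=7/4
step 4: merge (BEWY,Z) at d=7/4; branch lengths BEWY→7/8, Z→7/8; new cluster BEWYZ
final tree: ((((B:-5/3,Y:8/3):25/4,W:15/4):11/4,E:45/4):7/8,Z:7/8)
total length: 107/4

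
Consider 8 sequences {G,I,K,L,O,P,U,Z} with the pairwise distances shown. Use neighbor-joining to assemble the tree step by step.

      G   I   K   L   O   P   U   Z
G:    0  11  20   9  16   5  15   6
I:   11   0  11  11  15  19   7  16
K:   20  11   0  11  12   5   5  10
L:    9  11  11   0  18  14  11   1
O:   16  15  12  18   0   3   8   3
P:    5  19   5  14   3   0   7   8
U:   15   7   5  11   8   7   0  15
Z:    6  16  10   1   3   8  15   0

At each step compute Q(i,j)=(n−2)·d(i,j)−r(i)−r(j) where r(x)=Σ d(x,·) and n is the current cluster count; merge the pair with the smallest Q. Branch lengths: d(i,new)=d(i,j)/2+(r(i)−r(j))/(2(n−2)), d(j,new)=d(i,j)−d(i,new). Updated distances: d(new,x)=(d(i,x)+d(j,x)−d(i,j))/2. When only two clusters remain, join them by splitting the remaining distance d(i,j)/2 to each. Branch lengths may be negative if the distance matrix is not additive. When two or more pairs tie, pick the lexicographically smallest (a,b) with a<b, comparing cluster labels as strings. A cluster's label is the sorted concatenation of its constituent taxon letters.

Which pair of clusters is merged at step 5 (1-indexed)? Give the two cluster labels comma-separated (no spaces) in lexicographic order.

step 1: merge (L,Z) at d=1, Q=-128; branch lengths L→11/6, Z→-5/6; new cluster LZ
  updated: d(G,LZ)=7, d(I,LZ)=13, d(K,LZ)=10, d(LZ,O)=10, d(LZ,P)=21/2, d(LZ,U)=25/2
step 2: merge (G,LZ) at d=7, Q=-102; branch lengths G→23/5, LZ→12/5; new cluster GLZ
  updated: d(GLZ,I)=17/2, d(GLZ,K)=23/2, d(GLZ,O)=19/2, d(GLZ,P)=17/4, d(GLZ,U)=41/4
step 3: merge (O,P) at d=3, Q=-295/4; branch lengths O→85/32, P→11/32; new cluster OP
  updated: d(GLZ,OP)=43/8, d(I,OP)=31/2, d(K,OP)=7, d(OP,U)=6
step 4: merge (GLZ,OP) at d=43/8, Q=-427/8; branch lengths GLZ→143/48, OP→115/48; new cluster GLOPZ
  updated: d(GLOPZ,I)=149/16, d(GLOPZ,K)=105/16, d(GLOPZ,U)=87/16
step 5: merge (GLOPZ,K) at d=105/16, Q=-123/4; branch lengths GLOPZ→95/32, K→115/32; new cluster GKLOPZ
  updated: d(GKLOPZ,I)=55/8, d(GKLOPZ,U)=31/16
step 6: merge (GKLOPZ,I) at d=55/8, Q=-253/16; branch lengths GKLOPZ→29/32, I→191/32; new cluster GIKLOPZ
  updated: d(GIKLOPZ,U)=33/32
step 7: merge (GIKLOPZ,U) at d=33/32; branch lengths GIKLOPZ→33/64, U→33/64; new cluster GIKLOPUZ
final tree: (((((G:23/5,(L:11/6,Z:-5/6):12/5):143/48,(O:85/32,P:11/32):115/48):95/32,K:115/32):29/32,I:191/32):33/64,U:33/64)
total length: 987/32

GLOPZ,K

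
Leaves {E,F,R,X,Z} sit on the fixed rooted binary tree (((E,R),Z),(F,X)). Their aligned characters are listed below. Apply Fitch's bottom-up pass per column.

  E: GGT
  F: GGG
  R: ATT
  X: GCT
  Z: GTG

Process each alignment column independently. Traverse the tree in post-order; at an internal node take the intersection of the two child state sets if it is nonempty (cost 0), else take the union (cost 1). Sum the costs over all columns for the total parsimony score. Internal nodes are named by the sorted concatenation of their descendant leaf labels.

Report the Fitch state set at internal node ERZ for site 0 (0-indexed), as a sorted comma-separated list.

G

ER@0: {G} ∪ {A} = {A,G} (union, +1)
ERZ@0: {A,G} ∩ {G} = {G} (intersection, +0)
FX@0: {G} ∩ {G} = {G} (intersection, +0)
EFRXZ@0: {G} ∩ {G} = {G} (intersection, +0)
ER@1: {G} ∪ {T} = {G,T} (union, +1)
ERZ@1: {G,T} ∩ {T} = {T} (intersection, +0)
FX@1: {G} ∪ {C} = {C,G} (union, +1)
EFRXZ@1: {T} ∪ {C,G} = {C,G,T} (union, +1)
ER@2: {T} ∩ {T} = {T} (intersection, +0)
ERZ@2: {T} ∪ {G} = {G,T} (union, +1)
FX@2: {G} ∪ {T} = {G,T} (union, +1)
EFRXZ@2: {G,T} ∩ {G,T} = {G,T} (intersection, +0)
per-site changes: [1, 3, 2]; total = 6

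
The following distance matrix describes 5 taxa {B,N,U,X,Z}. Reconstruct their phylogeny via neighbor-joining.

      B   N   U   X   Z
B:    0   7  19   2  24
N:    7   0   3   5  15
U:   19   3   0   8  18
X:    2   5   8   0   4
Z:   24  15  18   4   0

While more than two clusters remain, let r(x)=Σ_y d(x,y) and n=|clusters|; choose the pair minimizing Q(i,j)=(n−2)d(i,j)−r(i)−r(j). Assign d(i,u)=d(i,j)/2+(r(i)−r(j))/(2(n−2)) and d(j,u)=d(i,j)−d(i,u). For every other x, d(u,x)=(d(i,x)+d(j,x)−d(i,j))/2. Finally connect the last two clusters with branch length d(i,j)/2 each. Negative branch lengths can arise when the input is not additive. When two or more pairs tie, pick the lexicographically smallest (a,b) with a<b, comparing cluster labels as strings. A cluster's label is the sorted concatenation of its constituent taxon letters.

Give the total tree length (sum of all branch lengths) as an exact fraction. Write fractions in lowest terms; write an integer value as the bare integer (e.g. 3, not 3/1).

89/4

1. join N+U (d=3, Q=-69) ⇒ NU; edges |N|=-3/2, |U|=9/2
  updated: d(B,NU)=23/2, d(NU,X)=5, d(NU,Z)=15
2. join B+NU (d=23/2, Q=-46) ⇒ BNU; edges |B|=29/4, |NU|=17/4
  updated: d(BNU,X)=-9/4, d(BNU,Z)=55/4
3. join BNU+X (d=-9/4, Q=-31/2) ⇒ BNUX; edges |BNU|=15/4, |X|=-6
  updated: d(BNUX,Z)=10
4. join BNUX+Z (d=10) ⇒ BNUXZ; edges |BNUX|=5, |Z|=5
final tree: (((B:29/4,(N:-3/2,U:9/2):17/4):15/4,X:-6):5,Z:5)
total length: 89/4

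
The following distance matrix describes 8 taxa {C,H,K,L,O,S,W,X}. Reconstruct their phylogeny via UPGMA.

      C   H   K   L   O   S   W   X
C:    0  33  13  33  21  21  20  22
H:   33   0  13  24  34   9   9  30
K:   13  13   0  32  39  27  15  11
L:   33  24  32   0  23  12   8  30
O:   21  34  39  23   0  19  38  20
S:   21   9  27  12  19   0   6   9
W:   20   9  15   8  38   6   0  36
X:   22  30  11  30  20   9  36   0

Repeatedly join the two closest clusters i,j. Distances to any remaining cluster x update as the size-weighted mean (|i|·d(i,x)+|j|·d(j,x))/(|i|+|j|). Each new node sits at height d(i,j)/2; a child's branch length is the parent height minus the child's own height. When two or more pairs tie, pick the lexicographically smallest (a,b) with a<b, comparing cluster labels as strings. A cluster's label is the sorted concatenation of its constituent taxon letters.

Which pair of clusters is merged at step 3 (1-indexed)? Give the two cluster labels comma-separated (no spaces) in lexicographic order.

K,X

step 1: merge (S,W) at d=6; branch lengths S→3, W→3; new cluster SW
  updated: d(C,SW)=41/2, d(H,SW)=9, d(K,SW)=21, d(L,SW)=10, d(O,SW)=57/2, d(SW,X)=45/2
step 2: merge (H,SW) at d=9; branch lengths H→9/2, SW→3/2; new cluster HSW
  updated: d(C,HSW)=74/3, d(HSW,K)=55/3, d(HSW,L)=44/3, d(HSW,O)=91/3, d(HSW,X)=25
step 3: merge (K,X) at d=11; branch lengths K→11/2, X→11/2; new cluster KX
  updated: d(C,KX)=35/2, d(HSW,KX)=65/3, d(KX,L)=31, d(KX,O)=59/2
step 4: merge (HSW,L) at d=44/3; branch lengths HSW→17/6, L→22/3; new cluster HLSW
  updated: d(C,HLSW)=107/4, d(HLSW,KX)=24, d(HLSW,O)=57/2
step 5: merge (C,KX) at d=35/2; branch lengths C→35/4, KX→13/4; new cluster CKX
  updated: d(CKX,HLSW)=299/12, d(CKX,O)=80/3
step 6: merge (CKX,HLSW) at d=299/12; branch lengths CKX→89/24, HLSW→41/8; new cluster CHKLSWX
  updated: d(CHKLSWX,O)=194/7
step 7: merge (CHKLSWX,O) at d=194/7; branch lengths CHKLSWX→235/168, O→97/7; new cluster CHKLOSWX
final tree: (((C:35/4,(K:11/2,X:11/2):13/4):89/24,((H:9/2,(S:3,W:3):3/2):17/6,L:22/3):41/8):235/168,O:97/7)
total length: 11635/168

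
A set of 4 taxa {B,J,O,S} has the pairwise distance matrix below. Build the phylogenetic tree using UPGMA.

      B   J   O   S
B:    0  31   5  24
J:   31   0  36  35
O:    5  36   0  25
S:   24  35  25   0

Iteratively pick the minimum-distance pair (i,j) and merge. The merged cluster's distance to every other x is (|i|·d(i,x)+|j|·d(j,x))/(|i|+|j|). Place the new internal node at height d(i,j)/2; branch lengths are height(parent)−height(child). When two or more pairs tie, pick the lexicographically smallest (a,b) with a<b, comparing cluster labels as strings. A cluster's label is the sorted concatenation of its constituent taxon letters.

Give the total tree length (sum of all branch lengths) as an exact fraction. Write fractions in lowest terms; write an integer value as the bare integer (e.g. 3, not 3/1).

iteration 1: select B,O (d=5); attach at lengths (5/2, 5/2); label the merged cluster BO
  updated: d(BO,J)=67/2, d(BO,S)=49/2
iteration 2: select BO,S (d=49/2); attach at lengths (39/4, 49/4); label the merged cluster BOS
  updated: d(BOS,J)=34
iteration 3: select BOS,J (d=34); attach at lengths (19/4, 17); label the merged cluster BJOS
final tree: (((B:5/2,O:5/2):39/4,S:49/4):19/4,J:17)
total length: 195/4

195/4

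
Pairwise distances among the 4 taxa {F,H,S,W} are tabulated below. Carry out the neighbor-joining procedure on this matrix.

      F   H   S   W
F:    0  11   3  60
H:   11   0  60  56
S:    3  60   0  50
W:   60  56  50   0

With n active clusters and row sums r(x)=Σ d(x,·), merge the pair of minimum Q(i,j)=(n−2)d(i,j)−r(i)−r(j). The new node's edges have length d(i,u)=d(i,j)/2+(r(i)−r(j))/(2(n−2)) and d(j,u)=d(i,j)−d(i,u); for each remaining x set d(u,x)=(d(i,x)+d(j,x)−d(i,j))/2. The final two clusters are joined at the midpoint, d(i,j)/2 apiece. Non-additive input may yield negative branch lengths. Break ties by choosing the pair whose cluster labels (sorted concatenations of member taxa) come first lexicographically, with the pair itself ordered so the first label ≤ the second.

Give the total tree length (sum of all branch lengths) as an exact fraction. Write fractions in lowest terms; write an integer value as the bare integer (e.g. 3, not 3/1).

299/4

step 1: merge (F,S) at d=3, Q=-181; branch lengths F→-33/4, S→45/4; new cluster FS
  updated: d(FS,H)=34, d(FS,W)=107/2
step 2: merge (FS,H) at d=34, Q=-287/2; branch lengths FS→63/4, H→73/4; new cluster FHS
  updated: d(FHS,W)=151/4
step 3: merge (FHS,W) at d=151/4; branch lengths FHS→151/8, W→151/8; new cluster FHSW
final tree: (((F:-33/4,S:45/4):63/4,H:73/4):151/8,W:151/8)
total length: 299/4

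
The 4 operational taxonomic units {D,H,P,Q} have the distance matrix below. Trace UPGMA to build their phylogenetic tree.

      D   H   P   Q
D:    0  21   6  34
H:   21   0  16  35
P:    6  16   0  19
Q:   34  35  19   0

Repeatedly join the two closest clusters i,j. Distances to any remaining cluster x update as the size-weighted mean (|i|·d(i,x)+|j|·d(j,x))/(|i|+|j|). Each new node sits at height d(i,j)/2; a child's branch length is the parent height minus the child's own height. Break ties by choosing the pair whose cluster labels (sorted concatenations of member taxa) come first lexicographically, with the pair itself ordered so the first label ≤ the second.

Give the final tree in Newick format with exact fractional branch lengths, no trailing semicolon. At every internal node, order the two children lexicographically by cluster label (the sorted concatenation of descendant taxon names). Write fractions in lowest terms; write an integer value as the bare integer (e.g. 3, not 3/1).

(((D:3,P:3):25/4,H:37/4):65/12,Q:44/3)

iteration 1: select D,P (d=6); attach at lengths (3, 3); label the merged cluster DP
  updated: d(DP,H)=37/2, d(DP,Q)=53/2
iteration 2: select DP,H (d=37/2); attach at lengths (25/4, 37/4); label the merged cluster DHP
  updated: d(DHP,Q)=88/3
iteration 3: select DHP,Q (d=88/3); attach at lengths (65/12, 44/3); label the merged cluster DHPQ
final tree: (((D:3,P:3):25/4,H:37/4):65/12,Q:44/3)
total length: 499/12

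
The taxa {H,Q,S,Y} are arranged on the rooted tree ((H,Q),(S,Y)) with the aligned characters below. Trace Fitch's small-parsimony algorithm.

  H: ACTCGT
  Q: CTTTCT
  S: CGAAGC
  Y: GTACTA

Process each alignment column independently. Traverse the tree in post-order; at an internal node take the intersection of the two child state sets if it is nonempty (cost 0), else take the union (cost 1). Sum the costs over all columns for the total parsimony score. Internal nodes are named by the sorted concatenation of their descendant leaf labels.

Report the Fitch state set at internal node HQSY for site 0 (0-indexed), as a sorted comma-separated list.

C

site 0, node HQ: H={A} ∪ Q={C} → {A,C} (+1)
site 0, node SY: S={C} ∪ Y={G} → {C,G} (+1)
site 0, node HQSY: HQ={A,C} ∩ SY={C,G} → {C} (+0)
site 1, node HQ: H={C} ∪ Q={T} → {C,T} (+1)
site 1, node SY: S={G} ∪ Y={T} → {G,T} (+1)
site 1, node HQSY: HQ={C,T} ∩ SY={G,T} → {T} (+0)
site 2, node HQ: H={T} ∩ Q={T} → {T} (+0)
site 2, node SY: S={A} ∩ Y={A} → {A} (+0)
site 2, node HQSY: HQ={T} ∪ SY={A} → {A,T} (+1)
site 3, node HQ: H={C} ∪ Q={T} → {C,T} (+1)
site 3, node SY: S={A} ∪ Y={C} → {A,C} (+1)
site 3, node HQSY: HQ={C,T} ∩ SY={A,C} → {C} (+0)
site 4, node HQ: H={G} ∪ Q={C} → {C,G} (+1)
site 4, node SY: S={G} ∪ Y={T} → {G,T} (+1)
site 4, node HQSY: HQ={C,G} ∩ SY={G,T} → {G} (+0)
site 5, node HQ: H={T} ∩ Q={T} → {T} (+0)
site 5, node SY: S={C} ∪ Y={A} → {A,C} (+1)
site 5, node HQSY: HQ={T} ∪ SY={A,C} → {A,C,T} (+1)
per-site changes: [2, 2, 1, 2, 2, 2]; total = 11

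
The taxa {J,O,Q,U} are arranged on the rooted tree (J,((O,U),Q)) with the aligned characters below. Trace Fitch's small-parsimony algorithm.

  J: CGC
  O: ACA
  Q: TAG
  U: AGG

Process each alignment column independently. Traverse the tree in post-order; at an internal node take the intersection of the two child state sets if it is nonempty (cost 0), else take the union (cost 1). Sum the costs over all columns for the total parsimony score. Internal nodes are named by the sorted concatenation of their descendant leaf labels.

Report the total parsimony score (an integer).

6

OU@0: {A} ∩ {A} = {A} (intersection, +0)
OQU@0: {A} ∪ {T} = {A,T} (union, +1)
JOQU@0: {C} ∪ {A,T} = {A,C,T} (union, +1)
OU@1: {C} ∪ {G} = {C,G} (union, +1)
OQU@1: {C,G} ∪ {A} = {A,C,G} (union, +1)
JOQU@1: {G} ∩ {A,C,G} = {G} (intersection, +0)
OU@2: {A} ∪ {G} = {A,G} (union, +1)
OQU@2: {A,G} ∩ {G} = {G} (intersection, +0)
JOQU@2: {C} ∪ {G} = {C,G} (union, +1)
per-site changes: [2, 2, 2]; total = 6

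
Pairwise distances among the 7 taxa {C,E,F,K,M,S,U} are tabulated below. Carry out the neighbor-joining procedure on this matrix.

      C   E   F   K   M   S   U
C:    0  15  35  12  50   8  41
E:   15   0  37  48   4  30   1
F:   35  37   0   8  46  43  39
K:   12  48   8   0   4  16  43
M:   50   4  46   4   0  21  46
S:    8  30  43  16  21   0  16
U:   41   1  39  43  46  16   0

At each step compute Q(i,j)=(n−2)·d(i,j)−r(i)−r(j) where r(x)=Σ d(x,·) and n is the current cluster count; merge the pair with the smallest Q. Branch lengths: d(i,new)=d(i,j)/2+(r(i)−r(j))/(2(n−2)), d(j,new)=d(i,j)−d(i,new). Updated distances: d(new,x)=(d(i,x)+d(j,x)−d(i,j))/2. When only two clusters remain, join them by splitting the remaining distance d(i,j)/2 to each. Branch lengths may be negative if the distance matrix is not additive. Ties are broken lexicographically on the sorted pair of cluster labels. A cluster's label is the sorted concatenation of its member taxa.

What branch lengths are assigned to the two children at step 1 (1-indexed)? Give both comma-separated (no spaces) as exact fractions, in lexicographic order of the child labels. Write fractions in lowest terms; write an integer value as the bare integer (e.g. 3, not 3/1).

-23/5,28/5

1. join E+U (d=1, Q=-316) ⇒ EU; edges |E|=-23/5, |U|=28/5
  updated: d(C,EU)=55/2, d(EU,F)=75/2, d(EU,K)=45, d(EU,M)=49/2, d(EU,S)=45/2
2. join F+K (d=8, Q=-445/2) ⇒ FK; edges |F|=233/16, |K|=-105/16
  updated: d(C,FK)=39/2, d(EU,FK)=149/4, d(FK,M)=21, d(FK,S)=51/2
3. join C+S (d=8, Q=-158) ⇒ CS; edges |C|=26/3, |S|=-2/3
  updated: d(CS,EU)=21, d(CS,FK)=37/2, d(CS,M)=63/2
4. join CS+EU (d=21, Q=-447/4) ⇒ CESU; edges |CS|=121/16, |EU|=215/16
  updated: d(CESU,FK)=139/8, d(CESU,M)=35/2
5. join CESU+FK (d=139/8, Q=-447/8) ⇒ CEFKSU; edges |CESU|=111/16, |FK|=167/16
  updated: d(CEFKSU,M)=169/16
6. join CEFKSU+M (d=169/16) ⇒ CEFKMSU; edges |CEFKSU|=169/32, |M|=169/32
final tree: ((((C:26/3,S:-2/3):121/16,(E:-23/5,U:28/5):215/16):111/16,(F:233/16,K:-105/16):167/16):169/32,M:169/32)
total length: 1055/16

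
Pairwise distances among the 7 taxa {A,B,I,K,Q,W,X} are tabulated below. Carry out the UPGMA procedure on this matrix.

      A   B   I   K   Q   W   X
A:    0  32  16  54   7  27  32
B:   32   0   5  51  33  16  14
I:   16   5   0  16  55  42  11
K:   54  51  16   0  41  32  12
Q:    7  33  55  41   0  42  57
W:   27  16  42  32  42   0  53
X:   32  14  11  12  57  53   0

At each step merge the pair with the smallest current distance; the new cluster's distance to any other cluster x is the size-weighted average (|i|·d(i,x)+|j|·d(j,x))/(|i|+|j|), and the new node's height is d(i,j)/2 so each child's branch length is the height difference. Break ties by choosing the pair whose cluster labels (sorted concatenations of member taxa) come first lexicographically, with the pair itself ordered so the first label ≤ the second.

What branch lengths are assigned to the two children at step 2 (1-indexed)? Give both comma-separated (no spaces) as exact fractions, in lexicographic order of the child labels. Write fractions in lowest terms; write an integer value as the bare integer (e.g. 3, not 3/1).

1. join B+I (d=5) ⇒ BI; edges |B|=5/2, |I|=5/2
  updated: d(A,BI)=24, d(BI,K)=67/2, d(BI,Q)=44, d(BI,W)=29, d(BI,X)=25/2
2. join A+Q (d=7) ⇒ AQ; edges |A|=7/2, |Q|=7/2
  updated: d(AQ,BI)=34, d(AQ,K)=95/2, d(AQ,W)=69/2, d(AQ,X)=89/2
3. join K+X (d=12) ⇒ KX; edges |K|=6, |X|=6
  updated: d(AQ,KX)=46, d(BI,KX)=23, d(KX,W)=85/2
4. join BI+KX (d=23) ⇒ BIKX; edges |BI|=9, |KX|=11/2
  updated: d(AQ,BIKX)=40, d(BIKX,W)=143/4
5. join AQ+W (d=69/2) ⇒ AQW; edges |AQ|=55/4, |W|=69/4
  updated: d(AQW,BIKX)=463/12
6. join AQW+BIKX (d=463/12) ⇒ ABIKQWX; edges |AQW|=49/24, |BIKX|=187/24
final tree: (((A:7/2,Q:7/2):55/4,W:69/4):49/24,((B:5/2,I:5/2):9,(K:6,X:6):11/2):187/24)
total length: 238/3

7/2,7/2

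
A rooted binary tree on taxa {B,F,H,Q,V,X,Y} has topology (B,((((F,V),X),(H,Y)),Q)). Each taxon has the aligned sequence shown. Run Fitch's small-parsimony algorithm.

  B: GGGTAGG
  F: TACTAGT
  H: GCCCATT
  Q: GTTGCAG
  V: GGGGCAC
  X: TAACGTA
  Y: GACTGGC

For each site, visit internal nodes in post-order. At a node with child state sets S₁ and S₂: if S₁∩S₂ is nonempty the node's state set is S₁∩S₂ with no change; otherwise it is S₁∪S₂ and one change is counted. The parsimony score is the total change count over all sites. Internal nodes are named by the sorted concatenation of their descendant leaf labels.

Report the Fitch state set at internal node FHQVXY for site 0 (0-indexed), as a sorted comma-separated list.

G

[col 0] FV: children F:{T}, V:{G} ∪→ {G,T}; cost 1
[col 0] FVX: children FV:{G,T}, X:{T} ∩→ {T}; cost 0
[col 0] HY: children H:{G}, Y:{G} ∩→ {G}; cost 0
[col 0] FHVXY: children FVX:{T}, HY:{G} ∪→ {G,T}; cost 1
[col 0] FHQVXY: children FHVXY:{G,T}, Q:{G} ∩→ {G}; cost 0
[col 0] BFHQVXY: children B:{G}, FHQVXY:{G} ∩→ {G}; cost 0
[col 1] FV: children F:{A}, V:{G} ∪→ {A,G}; cost 1
[col 1] FVX: children FV:{A,G}, X:{A} ∩→ {A}; cost 0
[col 1] HY: children H:{C}, Y:{A} ∪→ {A,C}; cost 1
[col 1] FHVXY: children FVX:{A}, HY:{A,C} ∩→ {A}; cost 0
[col 1] FHQVXY: children FHVXY:{A}, Q:{T} ∪→ {A,T}; cost 1
[col 1] BFHQVXY: children B:{G}, FHQVXY:{A,T} ∪→ {A,G,T}; cost 1
[col 2] FV: children F:{C}, V:{G} ∪→ {C,G}; cost 1
[col 2] FVX: children FV:{C,G}, X:{A} ∪→ {A,C,G}; cost 1
[col 2] HY: children H:{C}, Y:{C} ∩→ {C}; cost 0
[col 2] FHVXY: children FVX:{A,C,G}, HY:{C} ∩→ {C}; cost 0
[col 2] FHQVXY: children FHVXY:{C}, Q:{T} ∪→ {C,T}; cost 1
[col 2] BFHQVXY: children B:{G}, FHQVXY:{C,T} ∪→ {C,G,T}; cost 1
[col 3] FV: children F:{T}, V:{G} ∪→ {G,T}; cost 1
[col 3] FVX: children FV:{G,T}, X:{C} ∪→ {C,G,T}; cost 1
[col 3] HY: children H:{C}, Y:{T} ∪→ {C,T}; cost 1
[col 3] FHVXY: children FVX:{C,G,T}, HY:{C,T} ∩→ {C,T}; cost 0
[col 3] FHQVXY: children FHVXY:{C,T}, Q:{G} ∪→ {C,G,T}; cost 1
[col 3] BFHQVXY: children B:{T}, FHQVXY:{C,G,T} ∩→ {T}; cost 0
[col 4] FV: children F:{A}, V:{C} ∪→ {A,C}; cost 1
[col 4] FVX: children FV:{A,C}, X:{G} ∪→ {A,C,G}; cost 1
[col 4] HY: children H:{A}, Y:{G} ∪→ {A,G}; cost 1
[col 4] FHVXY: children FVX:{A,C,G}, HY:{A,G} ∩→ {A,G}; cost 0
[col 4] FHQVXY: children FHVXY:{A,G}, Q:{C} ∪→ {A,C,G}; cost 1
[col 4] BFHQVXY: children B:{A}, FHQVXY:{A,C,G} ∩→ {A}; cost 0
[col 5] FV: children F:{G}, V:{A} ∪→ {A,G}; cost 1
[col 5] FVX: children FV:{A,G}, X:{T} ∪→ {A,G,T}; cost 1
[col 5] HY: children H:{T}, Y:{G} ∪→ {G,T}; cost 1
[col 5] FHVXY: children FVX:{A,G,T}, HY:{G,T} ∩→ {G,T}; cost 0
[col 5] FHQVXY: children FHVXY:{G,T}, Q:{A} ∪→ {A,G,T}; cost 1
[col 5] BFHQVXY: children B:{G}, FHQVXY:{A,G,T} ∩→ {G}; cost 0
[col 6] FV: children F:{T}, V:{C} ∪→ {C,T}; cost 1
[col 6] FVX: children FV:{C,T}, X:{A} ∪→ {A,C,T}; cost 1
[col 6] HY: children H:{T}, Y:{C} ∪→ {C,T}; cost 1
[col 6] FHVXY: children FVX:{A,C,T}, HY:{C,T} ∩→ {C,T}; cost 0
[col 6] FHQVXY: children FHVXY:{C,T}, Q:{G} ∪→ {C,G,T}; cost 1
[col 6] BFHQVXY: children B:{G}, FHQVXY:{C,G,T} ∩→ {G}; cost 0
per-site changes: [2, 4, 4, 4, 4, 4, 4]; total = 26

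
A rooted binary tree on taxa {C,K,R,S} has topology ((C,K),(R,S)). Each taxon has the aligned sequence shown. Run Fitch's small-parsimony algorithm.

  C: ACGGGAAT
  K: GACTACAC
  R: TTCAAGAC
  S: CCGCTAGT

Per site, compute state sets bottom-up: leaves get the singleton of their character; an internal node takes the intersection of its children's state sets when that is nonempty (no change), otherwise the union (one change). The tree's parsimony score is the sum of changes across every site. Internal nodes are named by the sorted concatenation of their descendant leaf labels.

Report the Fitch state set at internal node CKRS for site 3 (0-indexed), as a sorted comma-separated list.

A,C,G,T

CK@0: {A} ∪ {G} = {A,G} (union, +1)
RS@0: {T} ∪ {C} = {C,T} (union, +1)
CKRS@0: {A,G} ∪ {C,T} = {A,C,G,T} (union, +1)
CK@1: {C} ∪ {A} = {A,C} (union, +1)
RS@1: {T} ∪ {C} = {C,T} (union, +1)
CKRS@1: {A,C} ∩ {C,T} = {C} (intersection, +0)
CK@2: {G} ∪ {C} = {C,G} (union, +1)
RS@2: {C} ∪ {G} = {C,G} (union, +1)
CKRS@2: {C,G} ∩ {C,G} = {C,G} (intersection, +0)
CK@3: {G} ∪ {T} = {G,T} (union, +1)
RS@3: {A} ∪ {C} = {A,C} (union, +1)
CKRS@3: {G,T} ∪ {A,C} = {A,C,G,T} (union, +1)
CK@4: {G} ∪ {A} = {A,G} (union, +1)
RS@4: {A} ∪ {T} = {A,T} (union, +1)
CKRS@4: {A,G} ∩ {A,T} = {A} (intersection, +0)
CK@5: {A} ∪ {C} = {A,C} (union, +1)
RS@5: {G} ∪ {A} = {A,G} (union, +1)
CKRS@5: {A,C} ∩ {A,G} = {A} (intersection, +0)
CK@6: {A} ∩ {A} = {A} (intersection, +0)
RS@6: {A} ∪ {G} = {A,G} (union, +1)
CKRS@6: {A} ∩ {A,G} = {A} (intersection, +0)
CK@7: {T} ∪ {C} = {C,T} (union, +1)
RS@7: {C} ∪ {T} = {C,T} (union, +1)
CKRS@7: {C,T} ∩ {C,T} = {C,T} (intersection, +0)
per-site changes: [3, 2, 2, 3, 2, 2, 1, 2]; total = 17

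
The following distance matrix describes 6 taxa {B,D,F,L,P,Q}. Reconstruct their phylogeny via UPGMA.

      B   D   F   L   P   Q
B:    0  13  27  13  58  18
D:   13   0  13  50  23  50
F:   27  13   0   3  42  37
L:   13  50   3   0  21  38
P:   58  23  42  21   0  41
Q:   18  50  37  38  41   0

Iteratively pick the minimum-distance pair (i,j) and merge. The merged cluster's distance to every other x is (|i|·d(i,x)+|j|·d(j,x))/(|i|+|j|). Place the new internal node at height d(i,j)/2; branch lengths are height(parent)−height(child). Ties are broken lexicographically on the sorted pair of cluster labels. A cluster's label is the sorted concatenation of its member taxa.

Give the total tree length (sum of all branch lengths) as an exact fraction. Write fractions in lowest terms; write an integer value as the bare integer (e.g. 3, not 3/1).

303/4

1. join F+L (d=3) ⇒ FL; edges |F|=3/2, |L|=3/2
  updated: d(B,FL)=20, d(D,FL)=63/2, d(FL,P)=63/2, d(FL,Q)=75/2
2. join B+D (d=13) ⇒ BD; edges |B|=13/2, |D|=13/2
  updated: d(BD,FL)=103/4, d(BD,P)=81/2, d(BD,Q)=34
3. join BD+FL (d=103/4) ⇒ BDFL; edges |BD|=51/8, |FL|=91/8
  updated: d(BDFL,P)=36, d(BDFL,Q)=143/4
4. join BDFL+Q (d=143/4) ⇒ BDFLQ; edges |BDFL|=5, |Q|=143/8
  updated: d(BDFLQ,P)=37
5. join BDFLQ+P (d=37) ⇒ BDFLPQ; edges |BDFLQ|=5/8, |P|=37/2
final tree: ((((B:13/2,D:13/2):51/8,(F:3/2,L:3/2):91/8):5,Q:143/8):5/8,P:37/2)
total length: 303/4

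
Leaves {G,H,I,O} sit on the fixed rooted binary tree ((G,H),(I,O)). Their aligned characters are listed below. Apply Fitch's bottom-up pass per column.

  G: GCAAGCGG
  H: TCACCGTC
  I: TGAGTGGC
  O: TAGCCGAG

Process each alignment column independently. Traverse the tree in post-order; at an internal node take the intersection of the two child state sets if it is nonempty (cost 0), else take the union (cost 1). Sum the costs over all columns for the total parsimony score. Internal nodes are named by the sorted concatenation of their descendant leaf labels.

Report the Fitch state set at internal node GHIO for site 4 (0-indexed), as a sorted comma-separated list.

C

GH@0: {G} ∪ {T} = {G,T} (union, +1)
IO@0: {T} ∩ {T} = {T} (intersection, +0)
GHIO@0: {G,T} ∩ {T} = {T} (intersection, +0)
GH@1: {C} ∩ {C} = {C} (intersection, +0)
IO@1: {G} ∪ {A} = {A,G} (union, +1)
GHIO@1: {C} ∪ {A,G} = {A,C,G} (union, +1)
GH@2: {A} ∩ {A} = {A} (intersection, +0)
IO@2: {A} ∪ {G} = {A,G} (union, +1)
GHIO@2: {A} ∩ {A,G} = {A} (intersection, +0)
GH@3: {A} ∪ {C} = {A,C} (union, +1)
IO@3: {G} ∪ {C} = {C,G} (union, +1)
GHIO@3: {A,C} ∩ {C,G} = {C} (intersection, +0)
GH@4: {G} ∪ {C} = {C,G} (union, +1)
IO@4: {T} ∪ {C} = {C,T} (union, +1)
GHIO@4: {C,G} ∩ {C,T} = {C} (intersection, +0)
GH@5: {C} ∪ {G} = {C,G} (union, +1)
IO@5: {G} ∩ {G} = {G} (intersection, +0)
GHIO@5: {C,G} ∩ {G} = {G} (intersection, +0)
GH@6: {G} ∪ {T} = {G,T} (union, +1)
IO@6: {G} ∪ {A} = {A,G} (union, +1)
GHIO@6: {G,T} ∩ {A,G} = {G} (intersection, +0)
GH@7: {G} ∪ {C} = {C,G} (union, +1)
IO@7: {C} ∪ {G} = {C,G} (union, +1)
GHIO@7: {C,G} ∩ {C,G} = {C,G} (intersection, +0)
per-site changes: [1, 2, 1, 2, 2, 1, 2, 2]; total = 13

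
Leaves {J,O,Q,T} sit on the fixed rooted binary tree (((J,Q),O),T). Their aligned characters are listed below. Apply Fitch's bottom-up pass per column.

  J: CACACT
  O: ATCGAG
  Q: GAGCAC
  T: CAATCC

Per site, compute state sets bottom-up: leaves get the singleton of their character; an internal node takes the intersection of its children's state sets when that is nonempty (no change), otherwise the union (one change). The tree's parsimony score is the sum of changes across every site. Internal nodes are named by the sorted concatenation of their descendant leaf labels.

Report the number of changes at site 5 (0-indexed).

2

site 0, node JQ: J={C} ∪ Q={G} → {C,G} (+1)
site 0, node JOQ: JQ={C,G} ∪ O={A} → {A,C,G} (+1)
site 0, node JOQT: JOQ={A,C,G} ∩ T={C} → {C} (+0)
site 1, node JQ: J={A} ∩ Q={A} → {A} (+0)
site 1, node JOQ: JQ={A} ∪ O={T} → {A,T} (+1)
site 1, node JOQT: JOQ={A,T} ∩ T={A} → {A} (+0)
site 2, node JQ: J={C} ∪ Q={G} → {C,G} (+1)
site 2, node JOQ: JQ={C,G} ∩ O={C} → {C} (+0)
site 2, node JOQT: JOQ={C} ∪ T={A} → {A,C} (+1)
site 3, node JQ: J={A} ∪ Q={C} → {A,C} (+1)
site 3, node JOQ: JQ={A,C} ∪ O={G} → {A,C,G} (+1)
site 3, node JOQT: JOQ={A,C,G} ∪ T={T} → {A,C,G,T} (+1)
site 4, node JQ: J={C} ∪ Q={A} → {A,C} (+1)
site 4, node JOQ: JQ={A,C} ∩ O={A} → {A} (+0)
site 4, node JOQT: JOQ={A} ∪ T={C} → {A,C} (+1)
site 5, node JQ: J={T} ∪ Q={C} → {C,T} (+1)
site 5, node JOQ: JQ={C,T} ∪ O={G} → {C,G,T} (+1)
site 5, node JOQT: JOQ={C,G,T} ∩ T={C} → {C} (+0)
per-site changes: [2, 1, 2, 3, 2, 2]; total = 12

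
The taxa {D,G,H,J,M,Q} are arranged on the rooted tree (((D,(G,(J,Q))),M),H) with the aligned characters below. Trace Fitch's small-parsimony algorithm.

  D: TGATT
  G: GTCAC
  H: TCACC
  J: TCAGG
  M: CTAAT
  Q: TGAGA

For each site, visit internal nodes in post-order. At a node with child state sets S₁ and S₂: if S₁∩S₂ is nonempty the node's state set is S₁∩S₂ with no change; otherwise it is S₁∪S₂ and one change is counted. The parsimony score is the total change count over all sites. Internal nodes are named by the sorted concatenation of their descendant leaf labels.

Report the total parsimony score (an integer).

[col 0] JQ: children J:{T}, Q:{T} ∩→ {T}; cost 0
[col 0] GJQ: children G:{G}, JQ:{T} ∪→ {G,T}; cost 1
[col 0] DGJQ: children D:{T}, GJQ:{G,T} ∩→ {T}; cost 0
[col 0] DGJMQ: children DGJQ:{T}, M:{C} ∪→ {C,T}; cost 1
[col 0] DGHJMQ: children DGJMQ:{C,T}, H:{T} ∩→ {T}; cost 0
[col 1] JQ: children J:{C}, Q:{G} ∪→ {C,G}; cost 1
[col 1] GJQ: children G:{T}, JQ:{C,G} ∪→ {C,G,T}; cost 1
[col 1] DGJQ: children D:{G}, GJQ:{C,G,T} ∩→ {G}; cost 0
[col 1] DGJMQ: children DGJQ:{G}, M:{T} ∪→ {G,T}; cost 1
[col 1] DGHJMQ: children DGJMQ:{G,T}, H:{C} ∪→ {C,G,T}; cost 1
[col 2] JQ: children J:{A}, Q:{A} ∩→ {A}; cost 0
[col 2] GJQ: children G:{C}, JQ:{A} ∪→ {A,C}; cost 1
[col 2] DGJQ: children D:{A}, GJQ:{A,C} ∩→ {A}; cost 0
[col 2] DGJMQ: children DGJQ:{A}, M:{A} ∩→ {A}; cost 0
[col 2] DGHJMQ: children DGJMQ:{A}, H:{A} ∩→ {A}; cost 0
[col 3] JQ: children J:{G}, Q:{G} ∩→ {G}; cost 0
[col 3] GJQ: children G:{A}, JQ:{G} ∪→ {A,G}; cost 1
[col 3] DGJQ: children D:{T}, GJQ:{A,G} ∪→ {A,G,T}; cost 1
[col 3] DGJMQ: children DGJQ:{A,G,T}, M:{A} ∩→ {A}; cost 0
[col 3] DGHJMQ: children DGJMQ:{A}, H:{C} ∪→ {A,C}; cost 1
[col 4] JQ: children J:{G}, Q:{A} ∪→ {A,G}; cost 1
[col 4] GJQ: children G:{C}, JQ:{A,G} ∪→ {A,C,G}; cost 1
[col 4] DGJQ: children D:{T}, GJQ:{A,C,G} ∪→ {A,C,G,T}; cost 1
[col 4] DGJMQ: children DGJQ:{A,C,G,T}, M:{T} ∩→ {T}; cost 0
[col 4] DGHJMQ: children DGJMQ:{T}, H:{C} ∪→ {C,T}; cost 1
per-site changes: [2, 4, 1, 3, 4]; total = 14

14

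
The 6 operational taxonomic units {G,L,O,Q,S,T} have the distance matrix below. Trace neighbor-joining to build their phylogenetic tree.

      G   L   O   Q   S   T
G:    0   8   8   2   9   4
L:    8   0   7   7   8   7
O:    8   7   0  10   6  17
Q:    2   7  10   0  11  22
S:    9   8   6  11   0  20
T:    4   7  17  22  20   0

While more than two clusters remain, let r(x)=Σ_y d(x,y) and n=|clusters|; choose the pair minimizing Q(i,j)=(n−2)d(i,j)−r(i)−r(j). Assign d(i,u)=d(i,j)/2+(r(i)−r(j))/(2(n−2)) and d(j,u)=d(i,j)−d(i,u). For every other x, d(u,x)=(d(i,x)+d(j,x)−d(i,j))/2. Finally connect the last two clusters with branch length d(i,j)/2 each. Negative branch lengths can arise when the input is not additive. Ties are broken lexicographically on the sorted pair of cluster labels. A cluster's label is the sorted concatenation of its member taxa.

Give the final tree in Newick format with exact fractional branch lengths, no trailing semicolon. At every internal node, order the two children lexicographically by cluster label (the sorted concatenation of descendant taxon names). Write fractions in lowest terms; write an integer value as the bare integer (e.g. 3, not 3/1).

1. join G+T (d=4, Q=-85) ⇒ GT; edges |G|=-23/8, |T|=55/8
  updated: d(GT,L)=11/2, d(GT,O)=21/2, d(GT,Q)=10, d(GT,S)=25/2
2. join O+S (d=6, Q=-53) ⇒ OS; edges |O|=7/3, |S|=11/3
  updated: d(GT,OS)=17/2, d(L,OS)=9/2, d(OS,Q)=15/2
3. join GT+L (d=11/2, Q=-30) ⇒ GLT; edges |GT|=9/2, |L|=1
  updated: d(GLT,OS)=15/4, d(GLT,Q)=23/4
4. join GLT+OS (d=15/4, Q=-17) ⇒ GLOST; edges |GLT|=1, |OS|=11/4
  updated: d(GLOST,Q)=19/4
5. join GLOST+Q (d=19/4) ⇒ GLOQST; edges |GLOST|=19/8, |Q|=19/8
final tree: ((((G:-23/8,T:55/8):9/2,L:1):1,(O:7/3,S:11/3):11/4):19/8,Q:19/8)
total length: 24

((((G:-23/8,T:55/8):9/2,L:1):1,(O:7/3,S:11/3):11/4):19/8,Q:19/8)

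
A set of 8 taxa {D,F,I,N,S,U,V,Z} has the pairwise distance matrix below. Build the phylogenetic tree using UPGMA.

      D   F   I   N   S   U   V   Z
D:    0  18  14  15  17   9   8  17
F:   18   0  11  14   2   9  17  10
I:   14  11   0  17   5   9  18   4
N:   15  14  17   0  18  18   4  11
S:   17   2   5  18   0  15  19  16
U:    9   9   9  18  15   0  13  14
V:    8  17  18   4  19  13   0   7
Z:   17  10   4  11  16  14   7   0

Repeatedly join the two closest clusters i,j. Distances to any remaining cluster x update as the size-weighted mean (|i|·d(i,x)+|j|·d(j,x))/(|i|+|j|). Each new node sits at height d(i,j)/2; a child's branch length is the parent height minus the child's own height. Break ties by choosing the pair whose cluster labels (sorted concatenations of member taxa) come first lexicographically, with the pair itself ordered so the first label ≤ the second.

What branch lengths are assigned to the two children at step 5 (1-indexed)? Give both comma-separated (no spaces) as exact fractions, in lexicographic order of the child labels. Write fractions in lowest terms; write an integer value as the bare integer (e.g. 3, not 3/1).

step 1: merge (F,S) at d=2; branch lengths F→1, S→1; new cluster FS
  updated: d(D,FS)=35/2, d(FS,I)=8, d(FS,N)=16, d(FS,U)=12, d(FS,V)=18, d(FS,Z)=13
step 2: merge (I,Z) at d=4; branch lengths I→2, Z→2; new cluster IZ
  updated: d(D,IZ)=31/2, d(FS,IZ)=21/2, d(IZ,N)=14, d(IZ,U)=23/2, d(IZ,V)=25/2
step 3: merge (N,V) at d=4; branch lengths N→2, V→2; new cluster NV
  updated: d(D,NV)=23/2, d(FS,NV)=17, d(IZ,NV)=53/4, d(NV,U)=31/2
step 4: merge (D,U) at d=9; branch lengths D→9/2, U→9/2; new cluster DU
  updated: d(DU,FS)=59/4, d(DU,IZ)=27/2, d(DU,NV)=27/2
step 5: merge (FS,IZ) at d=21/2; branch lengths FS→17/4, IZ→13/4; new cluster FISZ
  updated: d(DU,FISZ)=113/8, d(FISZ,NV)=121/8
step 6: merge (DU,NV) at d=27/2; branch lengths DU→9/4, NV→19/4; new cluster DNUV
  updated: d(DNUV,FISZ)=117/8
step 7: merge (DNUV,FISZ) at d=117/8; branch lengths DNUV→9/16, FISZ→33/16; new cluster DFINSUVZ
final tree: (((D:9/2,U:9/2):9/4,(N:2,V:2):19/4):9/16,((F:1,S:1):17/4,(I:2,Z:2):13/4):33/16)
total length: 289/8

17/4,13/4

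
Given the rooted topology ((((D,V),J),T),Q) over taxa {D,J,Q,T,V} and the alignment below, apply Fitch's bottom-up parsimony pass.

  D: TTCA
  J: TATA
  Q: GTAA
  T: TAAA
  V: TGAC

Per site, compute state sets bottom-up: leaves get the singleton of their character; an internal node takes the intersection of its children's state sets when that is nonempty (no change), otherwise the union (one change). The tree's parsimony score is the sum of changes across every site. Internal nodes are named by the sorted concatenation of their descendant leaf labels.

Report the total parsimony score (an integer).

site 0, node DV: D={T} ∩ V={T} → {T} (+0)
site 0, node DJV: DV={T} ∩ J={T} → {T} (+0)
site 0, node DJTV: DJV={T} ∩ T={T} → {T} (+0)
site 0, node DJQTV: DJTV={T} ∪ Q={G} → {G,T} (+1)
site 1, node DV: D={T} ∪ V={G} → {G,T} (+1)
site 1, node DJV: DV={G,T} ∪ J={A} → {A,G,T} (+1)
site 1, node DJTV: DJV={A,G,T} ∩ T={A} → {A} (+0)
site 1, node DJQTV: DJTV={A} ∪ Q={T} → {A,T} (+1)
site 2, node DV: D={C} ∪ V={A} → {A,C} (+1)
site 2, node DJV: DV={A,C} ∪ J={T} → {A,C,T} (+1)
site 2, node DJTV: DJV={A,C,T} ∩ T={A} → {A} (+0)
site 2, node DJQTV: DJTV={A} ∩ Q={A} → {A} (+0)
site 3, node DV: D={A} ∪ V={C} → {A,C} (+1)
site 3, node DJV: DV={A,C} ∩ J={A} → {A} (+0)
site 3, node DJTV: DJV={A} ∩ T={A} → {A} (+0)
site 3, node DJQTV: DJTV={A} ∩ Q={A} → {A} (+0)
per-site changes: [1, 3, 2, 1]; total = 7

7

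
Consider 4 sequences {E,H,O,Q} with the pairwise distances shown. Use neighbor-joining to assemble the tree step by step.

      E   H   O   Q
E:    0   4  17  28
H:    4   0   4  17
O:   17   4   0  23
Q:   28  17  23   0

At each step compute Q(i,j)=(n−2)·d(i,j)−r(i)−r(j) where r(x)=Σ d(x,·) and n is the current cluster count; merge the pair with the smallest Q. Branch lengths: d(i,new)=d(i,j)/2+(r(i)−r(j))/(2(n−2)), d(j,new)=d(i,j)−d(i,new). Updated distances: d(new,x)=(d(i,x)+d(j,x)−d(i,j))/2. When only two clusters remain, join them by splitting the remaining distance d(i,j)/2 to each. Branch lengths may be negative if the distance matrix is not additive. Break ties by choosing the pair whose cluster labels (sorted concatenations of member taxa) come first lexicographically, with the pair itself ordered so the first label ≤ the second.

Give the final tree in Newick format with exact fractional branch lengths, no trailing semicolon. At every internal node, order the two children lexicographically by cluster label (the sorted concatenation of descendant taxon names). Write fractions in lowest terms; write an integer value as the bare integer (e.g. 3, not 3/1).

1. join E+H (d=4, Q=-66) ⇒ EH; edges |E|=8, |H|=-4
  updated: d(EH,O)=17/2, d(EH,Q)=41/2
2. join EH+O (d=17/2, Q=-52) ⇒ EHO; edges |EH|=3, |O|=11/2
  updated: d(EHO,Q)=35/2
3. join EHO+Q (d=35/2) ⇒ EHOQ; edges |EHO|=35/4, |Q|=35/4
final tree: (((E:8,H:-4):3,O:11/2):35/4,Q:35/4)
total length: 30

(((E:8,H:-4):3,O:11/2):35/4,Q:35/4)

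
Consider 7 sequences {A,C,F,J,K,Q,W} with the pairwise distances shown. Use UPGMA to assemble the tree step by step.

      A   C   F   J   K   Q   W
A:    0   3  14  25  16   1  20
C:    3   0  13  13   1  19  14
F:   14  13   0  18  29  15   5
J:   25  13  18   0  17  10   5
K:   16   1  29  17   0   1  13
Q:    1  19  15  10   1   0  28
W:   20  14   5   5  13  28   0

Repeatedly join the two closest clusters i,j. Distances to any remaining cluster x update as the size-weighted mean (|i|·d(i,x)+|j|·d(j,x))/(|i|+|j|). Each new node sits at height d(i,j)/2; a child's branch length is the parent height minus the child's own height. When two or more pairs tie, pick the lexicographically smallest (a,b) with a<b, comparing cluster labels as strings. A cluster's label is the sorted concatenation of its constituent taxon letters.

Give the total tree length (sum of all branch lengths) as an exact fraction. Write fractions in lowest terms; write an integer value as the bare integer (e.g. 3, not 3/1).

step 1: merge (A,Q) at d=1; branch lengths A→1/2, Q→1/2; new cluster AQ
  updated: d(AQ,C)=11, d(AQ,F)=29/2, d(AQ,J)=35/2, d(AQ,K)=17/2, d(AQ,W)=24
step 2: merge (C,K) at d=1; branch lengths C→1/2, K→1/2; new cluster CK
  updated: d(AQ,CK)=39/4, d(CK,F)=21, d(CK,J)=15, d(CK,W)=27/2
step 3: merge (F,W) at d=5; branch lengths F→5/2, W→5/2; new cluster FW
  updated: d(AQ,FW)=77/4, d(CK,FW)=69/4, d(FW,J)=23/2
step 4: merge (AQ,CK) at d=39/4; branch lengths AQ→35/8, CK→35/8; new cluster ACKQ
  updated: d(ACKQ,FW)=73/4, d(ACKQ,J)=65/4
step 5: merge (FW,J) at d=23/2; branch lengths FW→13/4, J→23/4; new cluster FJW
  updated: d(ACKQ,FJW)=211/12
step 6: merge (ACKQ,FJW) at d=211/12; branch lengths ACKQ→47/12, FJW→73/24; new cluster ACFJKQW
final tree: (((A:1/2,Q:1/2):35/8,(C:1/2,K:1/2):35/8):47/12,((F:5/2,W:5/2):13/4,J:23/4):73/24)
total length: 761/24

761/24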